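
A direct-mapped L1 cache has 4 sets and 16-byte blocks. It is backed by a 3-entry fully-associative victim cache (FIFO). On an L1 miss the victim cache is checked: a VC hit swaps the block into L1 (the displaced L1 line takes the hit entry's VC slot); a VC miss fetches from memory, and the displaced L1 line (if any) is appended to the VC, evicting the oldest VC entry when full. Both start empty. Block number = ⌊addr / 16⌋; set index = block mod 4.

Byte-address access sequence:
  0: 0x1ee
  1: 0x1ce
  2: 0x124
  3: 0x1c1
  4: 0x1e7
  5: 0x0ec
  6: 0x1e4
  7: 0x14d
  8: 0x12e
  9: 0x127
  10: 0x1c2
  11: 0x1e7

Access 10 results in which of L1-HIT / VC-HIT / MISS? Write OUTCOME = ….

  [0] addr=0x1ee blk=30 s=2: MISS | VC []
  [1] addr=0x1ce blk=28 s=0: MISS | VC []
  [2] addr=0x124 blk=18 s=2: MISS | VC [30]
  [3] addr=0x1c1 blk=28 s=0: L1-HIT | VC [30]
  [4] addr=0x1e7 blk=30 s=2: VC-HIT | VC [18]
  [5] addr=0xec blk=14 s=2: MISS | VC [18, 30]
  [6] addr=0x1e4 blk=30 s=2: VC-HIT | VC [18, 14]
  [7] addr=0x14d blk=20 s=0: MISS | VC [18, 14, 28]
  [8] addr=0x12e blk=18 s=2: VC-HIT | VC [30, 14, 28]
  [9] addr=0x127 blk=18 s=2: L1-HIT | VC [30, 14, 28]
  [10] addr=0x1c2 blk=28 s=0: VC-HIT | VC [30, 14, 20]
  [11] addr=0x1e7 blk=30 s=2: VC-HIT | VC [18, 14, 20]

OUTCOME = VC-HIT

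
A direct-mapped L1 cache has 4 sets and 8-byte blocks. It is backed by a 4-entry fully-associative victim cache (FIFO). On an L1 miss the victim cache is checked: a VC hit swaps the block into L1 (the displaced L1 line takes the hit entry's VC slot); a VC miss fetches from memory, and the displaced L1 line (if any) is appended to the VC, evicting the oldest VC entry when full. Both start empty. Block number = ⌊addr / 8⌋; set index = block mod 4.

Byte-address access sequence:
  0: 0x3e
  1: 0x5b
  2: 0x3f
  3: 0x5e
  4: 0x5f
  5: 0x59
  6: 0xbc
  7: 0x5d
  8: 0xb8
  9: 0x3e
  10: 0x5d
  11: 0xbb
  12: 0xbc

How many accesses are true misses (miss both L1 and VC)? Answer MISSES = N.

MISSES = 3

#0 0x3e→b7/s3 MISS; vc=[]
#1 0x5b→b11/s3 MISS; vc=[7]
#2 0x3f→b7/s3 VC-HIT; vc=[11]
#3 0x5e→b11/s3 VC-HIT; vc=[7]
#4 0x5f→b11/s3 L1-HIT; vc=[7]
#5 0x59→b11/s3 L1-HIT; vc=[7]
#6 0xbc→b23/s3 MISS; vc=[7,11]
#7 0x5d→b11/s3 VC-HIT; vc=[7,23]
#8 0xb8→b23/s3 VC-HIT; vc=[7,11]
#9 0x3e→b7/s3 VC-HIT; vc=[23,11]
#10 0x5d→b11/s3 VC-HIT; vc=[23,7]
#11 0xbb→b23/s3 VC-HIT; vc=[11,7]
#12 0xbc→b23/s3 L1-HIT; vc=[11,7]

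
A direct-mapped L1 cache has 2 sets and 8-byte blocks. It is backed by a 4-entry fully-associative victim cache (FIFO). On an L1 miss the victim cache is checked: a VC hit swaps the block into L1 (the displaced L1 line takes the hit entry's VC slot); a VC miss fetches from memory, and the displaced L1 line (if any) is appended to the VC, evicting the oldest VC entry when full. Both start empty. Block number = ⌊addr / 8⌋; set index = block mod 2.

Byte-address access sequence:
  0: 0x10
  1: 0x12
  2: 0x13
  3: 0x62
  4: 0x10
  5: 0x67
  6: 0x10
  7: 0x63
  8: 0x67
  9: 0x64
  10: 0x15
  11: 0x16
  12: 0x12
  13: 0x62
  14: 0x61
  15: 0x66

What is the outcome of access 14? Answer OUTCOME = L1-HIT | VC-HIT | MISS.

  [0] addr=0x10 blk=2 s=0: MISS | VC []
  [1] addr=0x12 blk=2 s=0: L1-HIT | VC []
  [2] addr=0x13 blk=2 s=0: L1-HIT | VC []
  [3] addr=0x62 blk=12 s=0: MISS | VC [2]
  [4] addr=0x10 blk=2 s=0: VC-HIT | VC [12]
  [5] addr=0x67 blk=12 s=0: VC-HIT | VC [2]
  [6] addr=0x10 blk=2 s=0: VC-HIT | VC [12]
  [7] addr=0x63 blk=12 s=0: VC-HIT | VC [2]
  [8] addr=0x67 blk=12 s=0: L1-HIT | VC [2]
  [9] addr=0x64 blk=12 s=0: L1-HIT | VC [2]
  [10] addr=0x15 blk=2 s=0: VC-HIT | VC [12]
  [11] addr=0x16 blk=2 s=0: L1-HIT | VC [12]
  [12] addr=0x12 blk=2 s=0: L1-HIT | VC [12]
  [13] addr=0x62 blk=12 s=0: VC-HIT | VC [2]
  [14] addr=0x61 blk=12 s=0: L1-HIT | VC [2]
  [15] addr=0x66 blk=12 s=0: L1-HIT | VC [2]

OUTCOME = L1-HIT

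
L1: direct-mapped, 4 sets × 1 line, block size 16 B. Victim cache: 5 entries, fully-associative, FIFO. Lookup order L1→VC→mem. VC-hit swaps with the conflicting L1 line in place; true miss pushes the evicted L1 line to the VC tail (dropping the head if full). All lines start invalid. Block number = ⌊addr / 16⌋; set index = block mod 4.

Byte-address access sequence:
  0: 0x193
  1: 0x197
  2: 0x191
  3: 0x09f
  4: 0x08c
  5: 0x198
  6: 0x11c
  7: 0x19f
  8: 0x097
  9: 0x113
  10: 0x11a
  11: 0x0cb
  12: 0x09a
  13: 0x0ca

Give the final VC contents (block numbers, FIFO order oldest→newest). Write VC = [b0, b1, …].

0: 0x193 (blk 25, set 1) → MISS  vc=[]
1: 0x197 (blk 25, set 1) → L1-HIT  vc=[]
2: 0x191 (blk 25, set 1) → L1-HIT  vc=[]
3: 0x9f (blk 9, set 1) → MISS  vc=[25]
4: 0x8c (blk 8, set 0) → MISS  vc=[25]
5: 0x198 (blk 25, set 1) → VC-HIT  vc=[9]
6: 0x11c (blk 17, set 1) → MISS  vc=[9, 25]
7: 0x19f (blk 25, set 1) → VC-HIT  vc=[9, 17]
8: 0x97 (blk 9, set 1) → VC-HIT  vc=[25, 17]
9: 0x113 (blk 17, set 1) → VC-HIT  vc=[25, 9]
10: 0x11a (blk 17, set 1) → L1-HIT  vc=[25, 9]
11: 0xcb (blk 12, set 0) → MISS  vc=[25, 9, 8]
12: 0x9a (blk 9, set 1) → VC-HIT  vc=[25, 17, 8]
13: 0xca (blk 12, set 0) → L1-HIT  vc=[25, 17, 8]

VC = [25, 17, 8]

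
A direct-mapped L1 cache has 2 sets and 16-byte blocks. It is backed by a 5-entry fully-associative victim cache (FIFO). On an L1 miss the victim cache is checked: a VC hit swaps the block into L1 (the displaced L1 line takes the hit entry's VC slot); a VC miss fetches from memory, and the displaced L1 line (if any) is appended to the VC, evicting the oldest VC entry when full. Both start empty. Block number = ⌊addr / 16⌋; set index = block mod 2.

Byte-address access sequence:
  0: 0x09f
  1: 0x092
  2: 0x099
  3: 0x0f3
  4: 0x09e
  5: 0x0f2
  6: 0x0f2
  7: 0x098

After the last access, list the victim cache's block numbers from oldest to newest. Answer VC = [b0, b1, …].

VC = [15]

0: 0x9f (blk 9, set 1) → MISS  vc=[]
1: 0x92 (blk 9, set 1) → L1-HIT  vc=[]
2: 0x99 (blk 9, set 1) → L1-HIT  vc=[]
3: 0xf3 (blk 15, set 1) → MISS  vc=[9]
4: 0x9e (blk 9, set 1) → VC-HIT  vc=[15]
5: 0xf2 (blk 15, set 1) → VC-HIT  vc=[9]
6: 0xf2 (blk 15, set 1) → L1-HIT  vc=[9]
7: 0x98 (blk 9, set 1) → VC-HIT  vc=[15]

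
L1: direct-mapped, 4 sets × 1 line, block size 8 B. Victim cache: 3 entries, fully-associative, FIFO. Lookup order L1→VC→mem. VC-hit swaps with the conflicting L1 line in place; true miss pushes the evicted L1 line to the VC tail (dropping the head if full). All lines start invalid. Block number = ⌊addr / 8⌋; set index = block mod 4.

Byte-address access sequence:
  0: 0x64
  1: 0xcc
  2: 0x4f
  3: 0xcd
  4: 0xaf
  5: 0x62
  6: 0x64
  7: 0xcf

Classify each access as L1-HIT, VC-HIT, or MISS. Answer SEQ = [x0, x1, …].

SEQ = [MISS, MISS, MISS, VC-HIT, MISS, L1-HIT, L1-HIT, VC-HIT]

0: 0x64 (blk 12, set 0) → MISS  vc=[]
1: 0xcc (blk 25, set 1) → MISS  vc=[]
2: 0x4f (blk 9, set 1) → MISS  vc=[25]
3: 0xcd (blk 25, set 1) → VC-HIT  vc=[9]
4: 0xaf (blk 21, set 1) → MISS  vc=[9, 25]
5: 0x62 (blk 12, set 0) → L1-HIT  vc=[9, 25]
6: 0x64 (blk 12, set 0) → L1-HIT  vc=[9, 25]
7: 0xcf (blk 25, set 1) → VC-HIT  vc=[9, 21]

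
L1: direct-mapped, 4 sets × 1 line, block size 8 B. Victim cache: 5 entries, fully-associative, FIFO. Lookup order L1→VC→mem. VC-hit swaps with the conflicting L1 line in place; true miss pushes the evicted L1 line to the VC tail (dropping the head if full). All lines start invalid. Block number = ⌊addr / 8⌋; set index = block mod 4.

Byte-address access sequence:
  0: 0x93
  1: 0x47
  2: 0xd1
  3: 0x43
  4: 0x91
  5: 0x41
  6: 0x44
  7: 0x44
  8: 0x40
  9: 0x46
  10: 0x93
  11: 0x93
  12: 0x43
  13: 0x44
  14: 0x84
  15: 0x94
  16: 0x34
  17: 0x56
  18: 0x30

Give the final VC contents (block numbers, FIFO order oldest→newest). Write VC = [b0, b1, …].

0: 0x93 (blk 18, set 2) → MISS  vc=[]
1: 0x47 (blk 8, set 0) → MISS  vc=[]
2: 0xd1 (blk 26, set 2) → MISS  vc=[18]
3: 0x43 (blk 8, set 0) → L1-HIT  vc=[18]
4: 0x91 (blk 18, set 2) → VC-HIT  vc=[26]
5: 0x41 (blk 8, set 0) → L1-HIT  vc=[26]
6: 0x44 (blk 8, set 0) → L1-HIT  vc=[26]
7: 0x44 (blk 8, set 0) → L1-HIT  vc=[26]
8: 0x40 (blk 8, set 0) → L1-HIT  vc=[26]
9: 0x46 (blk 8, set 0) → L1-HIT  vc=[26]
10: 0x93 (blk 18, set 2) → L1-HIT  vc=[26]
11: 0x93 (blk 18, set 2) → L1-HIT  vc=[26]
12: 0x43 (blk 8, set 0) → L1-HIT  vc=[26]
13: 0x44 (blk 8, set 0) → L1-HIT  vc=[26]
14: 0x84 (blk 16, set 0) → MISS  vc=[26, 8]
15: 0x94 (blk 18, set 2) → L1-HIT  vc=[26, 8]
16: 0x34 (blk 6, set 2) → MISS  vc=[26, 8, 18]
17: 0x56 (blk 10, set 2) → MISS  vc=[26, 8, 18, 6]
18: 0x30 (blk 6, set 2) → VC-HIT  vc=[26, 8, 18, 10]

VC = [26, 8, 18, 10]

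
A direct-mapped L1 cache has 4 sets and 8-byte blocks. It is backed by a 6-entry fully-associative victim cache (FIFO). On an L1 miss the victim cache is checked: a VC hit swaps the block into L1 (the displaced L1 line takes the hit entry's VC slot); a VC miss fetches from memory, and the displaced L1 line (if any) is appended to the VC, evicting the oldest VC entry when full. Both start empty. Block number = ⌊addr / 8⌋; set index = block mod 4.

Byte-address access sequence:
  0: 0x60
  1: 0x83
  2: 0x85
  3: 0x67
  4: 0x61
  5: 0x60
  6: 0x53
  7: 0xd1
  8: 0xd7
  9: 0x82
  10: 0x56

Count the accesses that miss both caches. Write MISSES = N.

0: 0x60 (blk 12, set 0) → MISS  vc=[]
1: 0x83 (blk 16, set 0) → MISS  vc=[12]
2: 0x85 (blk 16, set 0) → L1-HIT  vc=[12]
3: 0x67 (blk 12, set 0) → VC-HIT  vc=[16]
4: 0x61 (blk 12, set 0) → L1-HIT  vc=[16]
5: 0x60 (blk 12, set 0) → L1-HIT  vc=[16]
6: 0x53 (blk 10, set 2) → MISS  vc=[16]
7: 0xd1 (blk 26, set 2) → MISS  vc=[16, 10]
8: 0xd7 (blk 26, set 2) → L1-HIT  vc=[16, 10]
9: 0x82 (blk 16, set 0) → VC-HIT  vc=[12, 10]
10: 0x56 (blk 10, set 2) → VC-HIT  vc=[12, 26]

MISSES = 4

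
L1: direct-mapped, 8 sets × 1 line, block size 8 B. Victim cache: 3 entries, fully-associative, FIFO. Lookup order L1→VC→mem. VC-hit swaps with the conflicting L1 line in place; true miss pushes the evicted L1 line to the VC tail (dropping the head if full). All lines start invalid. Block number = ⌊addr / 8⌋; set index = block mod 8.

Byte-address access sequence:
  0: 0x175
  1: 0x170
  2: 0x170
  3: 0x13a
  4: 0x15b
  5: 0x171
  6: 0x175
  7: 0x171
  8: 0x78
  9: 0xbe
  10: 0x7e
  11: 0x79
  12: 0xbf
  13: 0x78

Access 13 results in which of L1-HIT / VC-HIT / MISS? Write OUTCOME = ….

  [0] addr=0x175 blk=46 s=6: MISS | VC []
  [1] addr=0x170 blk=46 s=6: L1-HIT | VC []
  [2] addr=0x170 blk=46 s=6: L1-HIT | VC []
  [3] addr=0x13a blk=39 s=7: MISS | VC []
  [4] addr=0x15b blk=43 s=3: MISS | VC []
  [5] addr=0x171 blk=46 s=6: L1-HIT | VC []
  [6] addr=0x175 blk=46 s=6: L1-HIT | VC []
  [7] addr=0x171 blk=46 s=6: L1-HIT | VC []
  [8] addr=0x78 blk=15 s=7: MISS | VC [39]
  [9] addr=0xbe blk=23 s=7: MISS | VC [39, 15]
  [10] addr=0x7e blk=15 s=7: VC-HIT | VC [39, 23]
  [11] addr=0x79 blk=15 s=7: L1-HIT | VC [39, 23]
  [12] addr=0xbf blk=23 s=7: VC-HIT | VC [39, 15]
  [13] addr=0x78 blk=15 s=7: VC-HIT | VC [39, 23]

OUTCOME = VC-HIT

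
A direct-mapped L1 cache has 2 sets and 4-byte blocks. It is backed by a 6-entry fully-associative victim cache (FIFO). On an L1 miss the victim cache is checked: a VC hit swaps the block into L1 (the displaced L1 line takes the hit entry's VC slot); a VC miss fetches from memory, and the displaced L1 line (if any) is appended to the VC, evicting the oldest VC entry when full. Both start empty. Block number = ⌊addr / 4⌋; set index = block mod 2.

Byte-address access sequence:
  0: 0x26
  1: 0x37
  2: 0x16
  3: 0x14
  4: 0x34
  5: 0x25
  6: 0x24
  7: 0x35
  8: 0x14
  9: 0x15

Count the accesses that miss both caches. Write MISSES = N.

0: 0x26 (blk 9, set 1) → MISS  vc=[]
1: 0x37 (blk 13, set 1) → MISS  vc=[9]
2: 0x16 (blk 5, set 1) → MISS  vc=[9, 13]
3: 0x14 (blk 5, set 1) → L1-HIT  vc=[9, 13]
4: 0x34 (blk 13, set 1) → VC-HIT  vc=[9, 5]
5: 0x25 (blk 9, set 1) → VC-HIT  vc=[13, 5]
6: 0x24 (blk 9, set 1) → L1-HIT  vc=[13, 5]
7: 0x35 (blk 13, set 1) → VC-HIT  vc=[9, 5]
8: 0x14 (blk 5, set 1) → VC-HIT  vc=[9, 13]
9: 0x15 (blk 5, set 1) → L1-HIT  vc=[9, 13]

MISSES = 3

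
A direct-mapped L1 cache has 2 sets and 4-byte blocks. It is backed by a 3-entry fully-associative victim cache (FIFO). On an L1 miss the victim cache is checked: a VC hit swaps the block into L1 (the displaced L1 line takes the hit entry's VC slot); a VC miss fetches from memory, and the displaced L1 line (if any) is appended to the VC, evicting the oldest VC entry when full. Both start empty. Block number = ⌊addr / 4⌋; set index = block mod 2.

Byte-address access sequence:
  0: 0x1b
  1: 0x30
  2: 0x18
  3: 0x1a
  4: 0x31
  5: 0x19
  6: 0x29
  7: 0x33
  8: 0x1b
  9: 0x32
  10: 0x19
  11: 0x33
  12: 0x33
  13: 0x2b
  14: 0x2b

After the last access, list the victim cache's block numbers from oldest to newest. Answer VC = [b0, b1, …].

VC = [12, 6]

#0 0x1b→b6/s0 MISS; vc=[]
#1 0x30→b12/s0 MISS; vc=[6]
#2 0x18→b6/s0 VC-HIT; vc=[12]
#3 0x1a→b6/s0 L1-HIT; vc=[12]
#4 0x31→b12/s0 VC-HIT; vc=[6]
#5 0x19→b6/s0 VC-HIT; vc=[12]
#6 0x29→b10/s0 MISS; vc=[12,6]
#7 0x33→b12/s0 VC-HIT; vc=[10,6]
#8 0x1b→b6/s0 VC-HIT; vc=[10,12]
#9 0x32→b12/s0 VC-HIT; vc=[10,6]
#10 0x19→b6/s0 VC-HIT; vc=[10,12]
#11 0x33→b12/s0 VC-HIT; vc=[10,6]
#12 0x33→b12/s0 L1-HIT; vc=[10,6]
#13 0x2b→b10/s0 VC-HIT; vc=[12,6]
#14 0x2b→b10/s0 L1-HIT; vc=[12,6]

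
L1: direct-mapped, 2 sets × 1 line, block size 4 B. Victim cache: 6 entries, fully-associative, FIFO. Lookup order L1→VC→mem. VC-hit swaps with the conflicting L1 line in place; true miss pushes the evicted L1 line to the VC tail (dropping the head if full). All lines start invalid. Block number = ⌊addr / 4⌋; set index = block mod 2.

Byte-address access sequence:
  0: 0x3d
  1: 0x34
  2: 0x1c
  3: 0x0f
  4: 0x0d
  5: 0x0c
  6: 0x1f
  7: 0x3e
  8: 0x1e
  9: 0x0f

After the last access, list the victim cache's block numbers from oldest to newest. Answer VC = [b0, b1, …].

#0 0x3d→b15/s1 MISS; vc=[]
#1 0x34→b13/s1 MISS; vc=[15]
#2 0x1c→b7/s1 MISS; vc=[15,13]
#3 0xf→b3/s1 MISS; vc=[15,13,7]
#4 0xd→b3/s1 L1-HIT; vc=[15,13,7]
#5 0xc→b3/s1 L1-HIT; vc=[15,13,7]
#6 0x1f→b7/s1 VC-HIT; vc=[15,13,3]
#7 0x3e→b15/s1 VC-HIT; vc=[7,13,3]
#8 0x1e→b7/s1 VC-HIT; vc=[15,13,3]
#9 0xf→b3/s1 VC-HIT; vc=[15,13,7]

VC = [15, 13, 7]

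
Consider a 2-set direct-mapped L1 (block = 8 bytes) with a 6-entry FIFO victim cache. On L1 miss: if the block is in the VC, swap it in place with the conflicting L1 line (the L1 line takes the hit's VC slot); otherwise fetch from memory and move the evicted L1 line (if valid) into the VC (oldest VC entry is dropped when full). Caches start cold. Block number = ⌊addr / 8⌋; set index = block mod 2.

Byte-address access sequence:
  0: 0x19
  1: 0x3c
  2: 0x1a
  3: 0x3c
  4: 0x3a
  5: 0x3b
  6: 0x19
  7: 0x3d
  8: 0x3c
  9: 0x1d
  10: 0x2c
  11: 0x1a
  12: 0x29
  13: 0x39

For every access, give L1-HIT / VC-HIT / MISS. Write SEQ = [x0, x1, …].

SEQ = [MISS, MISS, VC-HIT, VC-HIT, L1-HIT, L1-HIT, VC-HIT, VC-HIT, L1-HIT, VC-HIT, MISS, VC-HIT, VC-HIT, VC-HIT]

0: 0x19 (blk 3, set 1) → MISS  vc=[]
1: 0x3c (blk 7, set 1) → MISS  vc=[3]
2: 0x1a (blk 3, set 1) → VC-HIT  vc=[7]
3: 0x3c (blk 7, set 1) → VC-HIT  vc=[3]
4: 0x3a (blk 7, set 1) → L1-HIT  vc=[3]
5: 0x3b (blk 7, set 1) → L1-HIT  vc=[3]
6: 0x19 (blk 3, set 1) → VC-HIT  vc=[7]
7: 0x3d (blk 7, set 1) → VC-HIT  vc=[3]
8: 0x3c (blk 7, set 1) → L1-HIT  vc=[3]
9: 0x1d (blk 3, set 1) → VC-HIT  vc=[7]
10: 0x2c (blk 5, set 1) → MISS  vc=[7, 3]
11: 0x1a (blk 3, set 1) → VC-HIT  vc=[7, 5]
12: 0x29 (blk 5, set 1) → VC-HIT  vc=[7, 3]
13: 0x39 (blk 7, set 1) → VC-HIT  vc=[5, 3]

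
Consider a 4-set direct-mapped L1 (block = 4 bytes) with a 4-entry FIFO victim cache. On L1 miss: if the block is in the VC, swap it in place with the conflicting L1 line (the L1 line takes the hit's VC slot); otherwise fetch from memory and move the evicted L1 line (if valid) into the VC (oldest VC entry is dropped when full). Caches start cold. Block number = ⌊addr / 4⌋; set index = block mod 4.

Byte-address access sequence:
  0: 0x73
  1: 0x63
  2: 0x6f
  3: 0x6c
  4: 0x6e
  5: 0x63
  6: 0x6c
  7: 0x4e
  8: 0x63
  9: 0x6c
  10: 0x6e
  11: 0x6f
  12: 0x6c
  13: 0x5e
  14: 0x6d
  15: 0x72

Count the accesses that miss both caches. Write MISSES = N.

MISSES = 5

0: 0x73 (blk 28, set 0) → MISS  vc=[]
1: 0x63 (blk 24, set 0) → MISS  vc=[28]
2: 0x6f (blk 27, set 3) → MISS  vc=[28]
3: 0x6c (blk 27, set 3) → L1-HIT  vc=[28]
4: 0x6e (blk 27, set 3) → L1-HIT  vc=[28]
5: 0x63 (blk 24, set 0) → L1-HIT  vc=[28]
6: 0x6c (blk 27, set 3) → L1-HIT  vc=[28]
7: 0x4e (blk 19, set 3) → MISS  vc=[28, 27]
8: 0x63 (blk 24, set 0) → L1-HIT  vc=[28, 27]
9: 0x6c (blk 27, set 3) → VC-HIT  vc=[28, 19]
10: 0x6e (blk 27, set 3) → L1-HIT  vc=[28, 19]
11: 0x6f (blk 27, set 3) → L1-HIT  vc=[28, 19]
12: 0x6c (blk 27, set 3) → L1-HIT  vc=[28, 19]
13: 0x5e (blk 23, set 3) → MISS  vc=[28, 19, 27]
14: 0x6d (blk 27, set 3) → VC-HIT  vc=[28, 19, 23]
15: 0x72 (blk 28, set 0) → VC-HIT  vc=[24, 19, 23]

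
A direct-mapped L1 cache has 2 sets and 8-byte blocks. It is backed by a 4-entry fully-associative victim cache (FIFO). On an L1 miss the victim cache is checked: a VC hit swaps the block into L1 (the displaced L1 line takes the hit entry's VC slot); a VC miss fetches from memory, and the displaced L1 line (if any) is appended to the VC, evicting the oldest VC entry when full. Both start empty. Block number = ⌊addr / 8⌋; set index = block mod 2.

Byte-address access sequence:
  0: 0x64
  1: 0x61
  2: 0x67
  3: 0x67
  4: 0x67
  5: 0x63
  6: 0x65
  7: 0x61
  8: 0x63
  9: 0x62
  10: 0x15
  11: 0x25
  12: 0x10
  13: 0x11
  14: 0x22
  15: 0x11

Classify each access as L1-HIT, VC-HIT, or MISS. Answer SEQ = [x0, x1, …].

SEQ = [MISS, L1-HIT, L1-HIT, L1-HIT, L1-HIT, L1-HIT, L1-HIT, L1-HIT, L1-HIT, L1-HIT, MISS, MISS, VC-HIT, L1-HIT, VC-HIT, VC-HIT]

0: 0x64 (blk 12, set 0) → MISS  vc=[]
1: 0x61 (blk 12, set 0) → L1-HIT  vc=[]
2: 0x67 (blk 12, set 0) → L1-HIT  vc=[]
3: 0x67 (blk 12, set 0) → L1-HIT  vc=[]
4: 0x67 (blk 12, set 0) → L1-HIT  vc=[]
5: 0x63 (blk 12, set 0) → L1-HIT  vc=[]
6: 0x65 (blk 12, set 0) → L1-HIT  vc=[]
7: 0x61 (blk 12, set 0) → L1-HIT  vc=[]
8: 0x63 (blk 12, set 0) → L1-HIT  vc=[]
9: 0x62 (blk 12, set 0) → L1-HIT  vc=[]
10: 0x15 (blk 2, set 0) → MISS  vc=[12]
11: 0x25 (blk 4, set 0) → MISS  vc=[12, 2]
12: 0x10 (blk 2, set 0) → VC-HIT  vc=[12, 4]
13: 0x11 (blk 2, set 0) → L1-HIT  vc=[12, 4]
14: 0x22 (blk 4, set 0) → VC-HIT  vc=[12, 2]
15: 0x11 (blk 2, set 0) → VC-HIT  vc=[12, 4]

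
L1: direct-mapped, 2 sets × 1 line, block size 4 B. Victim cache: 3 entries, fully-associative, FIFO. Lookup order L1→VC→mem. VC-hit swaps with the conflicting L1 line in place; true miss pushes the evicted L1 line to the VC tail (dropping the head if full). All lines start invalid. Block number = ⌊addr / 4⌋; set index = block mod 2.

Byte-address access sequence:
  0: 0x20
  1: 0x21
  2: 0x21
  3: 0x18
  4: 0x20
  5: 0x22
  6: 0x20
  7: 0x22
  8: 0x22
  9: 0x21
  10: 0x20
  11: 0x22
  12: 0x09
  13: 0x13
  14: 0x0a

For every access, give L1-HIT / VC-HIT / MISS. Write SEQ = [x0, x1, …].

0: 0x20 (blk 8, set 0) → MISS  vc=[]
1: 0x21 (blk 8, set 0) → L1-HIT  vc=[]
2: 0x21 (blk 8, set 0) → L1-HIT  vc=[]
3: 0x18 (blk 6, set 0) → MISS  vc=[8]
4: 0x20 (blk 8, set 0) → VC-HIT  vc=[6]
5: 0x22 (blk 8, set 0) → L1-HIT  vc=[6]
6: 0x20 (blk 8, set 0) → L1-HIT  vc=[6]
7: 0x22 (blk 8, set 0) → L1-HIT  vc=[6]
8: 0x22 (blk 8, set 0) → L1-HIT  vc=[6]
9: 0x21 (blk 8, set 0) → L1-HIT  vc=[6]
10: 0x20 (blk 8, set 0) → L1-HIT  vc=[6]
11: 0x22 (blk 8, set 0) → L1-HIT  vc=[6]
12: 0x9 (blk 2, set 0) → MISS  vc=[6, 8]
13: 0x13 (blk 4, set 0) → MISS  vc=[6, 8, 2]
14: 0xa (blk 2, set 0) → VC-HIT  vc=[6, 8, 4]

SEQ = [MISS, L1-HIT, L1-HIT, MISS, VC-HIT, L1-HIT, L1-HIT, L1-HIT, L1-HIT, L1-HIT, L1-HIT, L1-HIT, MISS, MISS, VC-HIT]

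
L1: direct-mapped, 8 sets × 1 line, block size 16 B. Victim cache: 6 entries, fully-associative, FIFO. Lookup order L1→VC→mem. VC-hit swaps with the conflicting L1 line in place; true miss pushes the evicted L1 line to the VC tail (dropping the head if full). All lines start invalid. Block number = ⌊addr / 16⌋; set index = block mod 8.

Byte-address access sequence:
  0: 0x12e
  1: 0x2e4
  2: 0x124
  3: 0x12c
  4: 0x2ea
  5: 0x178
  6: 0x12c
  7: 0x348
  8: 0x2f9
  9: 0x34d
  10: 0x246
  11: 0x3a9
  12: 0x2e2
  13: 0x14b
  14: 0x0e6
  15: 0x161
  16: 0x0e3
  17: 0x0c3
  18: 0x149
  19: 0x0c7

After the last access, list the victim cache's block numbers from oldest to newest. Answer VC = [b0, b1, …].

0: 0x12e (blk 18, set 2) → MISS  vc=[]
1: 0x2e4 (blk 46, set 6) → MISS  vc=[]
2: 0x124 (blk 18, set 2) → L1-HIT  vc=[]
3: 0x12c (blk 18, set 2) → L1-HIT  vc=[]
4: 0x2ea (blk 46, set 6) → L1-HIT  vc=[]
5: 0x178 (blk 23, set 7) → MISS  vc=[]
6: 0x12c (blk 18, set 2) → L1-HIT  vc=[]
7: 0x348 (blk 52, set 4) → MISS  vc=[]
8: 0x2f9 (blk 47, set 7) → MISS  vc=[23]
9: 0x34d (blk 52, set 4) → L1-HIT  vc=[23]
10: 0x246 (blk 36, set 4) → MISS  vc=[23, 52]
11: 0x3a9 (blk 58, set 2) → MISS  vc=[23, 52, 18]
12: 0x2e2 (blk 46, set 6) → L1-HIT  vc=[23, 52, 18]
13: 0x14b (blk 20, set 4) → MISS  vc=[23, 52, 18, 36]
14: 0xe6 (blk 14, set 6) → MISS  vc=[23, 52, 18, 36, 46]
15: 0x161 (blk 22, set 6) → MISS  vc=[23, 52, 18, 36, 46, 14]
16: 0xe3 (blk 14, set 6) → VC-HIT  vc=[23, 52, 18, 36, 46, 22]
17: 0xc3 (blk 12, set 4) → MISS  vc=[52, 18, 36, 46, 22, 20]
18: 0x149 (blk 20, set 4) → VC-HIT  vc=[52, 18, 36, 46, 22, 12]
19: 0xc7 (blk 12, set 4) → VC-HIT  vc=[52, 18, 36, 46, 22, 20]

VC = [52, 18, 36, 46, 22, 20]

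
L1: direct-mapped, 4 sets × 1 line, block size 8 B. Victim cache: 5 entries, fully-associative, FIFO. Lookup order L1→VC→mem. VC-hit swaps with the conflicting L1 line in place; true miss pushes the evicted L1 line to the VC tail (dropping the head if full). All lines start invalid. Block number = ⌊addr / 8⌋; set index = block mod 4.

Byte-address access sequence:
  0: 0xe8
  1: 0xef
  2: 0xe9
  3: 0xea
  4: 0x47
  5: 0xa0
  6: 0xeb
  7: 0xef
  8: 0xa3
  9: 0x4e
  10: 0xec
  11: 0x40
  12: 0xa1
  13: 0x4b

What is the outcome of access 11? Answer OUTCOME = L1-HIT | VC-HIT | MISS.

OUTCOME = VC-HIT

  [0] addr=0xe8 blk=29 s=1: MISS | VC []
  [1] addr=0xef blk=29 s=1: L1-HIT | VC []
  [2] addr=0xe9 blk=29 s=1: L1-HIT | VC []
  [3] addr=0xea blk=29 s=1: L1-HIT | VC []
  [4] addr=0x47 blk=8 s=0: MISS | VC []
  [5] addr=0xa0 blk=20 s=0: MISS | VC [8]
  [6] addr=0xeb blk=29 s=1: L1-HIT | VC [8]
  [7] addr=0xef blk=29 s=1: L1-HIT | VC [8]
  [8] addr=0xa3 blk=20 s=0: L1-HIT | VC [8]
  [9] addr=0x4e blk=9 s=1: MISS | VC [8, 29]
  [10] addr=0xec blk=29 s=1: VC-HIT | VC [8, 9]
  [11] addr=0x40 blk=8 s=0: VC-HIT | VC [20, 9]
  [12] addr=0xa1 blk=20 s=0: VC-HIT | VC [8, 9]
  [13] addr=0x4b blk=9 s=1: VC-HIT | VC [8, 29]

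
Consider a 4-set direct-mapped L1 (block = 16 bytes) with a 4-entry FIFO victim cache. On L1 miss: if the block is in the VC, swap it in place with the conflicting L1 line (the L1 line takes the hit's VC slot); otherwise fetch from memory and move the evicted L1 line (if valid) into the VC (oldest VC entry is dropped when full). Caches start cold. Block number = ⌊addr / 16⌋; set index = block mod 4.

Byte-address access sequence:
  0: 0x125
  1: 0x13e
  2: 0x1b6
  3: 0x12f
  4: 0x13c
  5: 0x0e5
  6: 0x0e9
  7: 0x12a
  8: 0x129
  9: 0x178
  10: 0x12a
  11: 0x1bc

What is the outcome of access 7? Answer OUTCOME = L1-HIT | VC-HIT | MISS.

OUTCOME = VC-HIT

#0 0x125→b18/s2 MISS; vc=[]
#1 0x13e→b19/s3 MISS; vc=[]
#2 0x1b6→b27/s3 MISS; vc=[19]
#3 0x12f→b18/s2 L1-HIT; vc=[19]
#4 0x13c→b19/s3 VC-HIT; vc=[27]
#5 0xe5→b14/s2 MISS; vc=[27,18]
#6 0xe9→b14/s2 L1-HIT; vc=[27,18]
#7 0x12a→b18/s2 VC-HIT; vc=[27,14]
#8 0x129→b18/s2 L1-HIT; vc=[27,14]
#9 0x178→b23/s3 MISS; vc=[27,14,19]
#10 0x12a→b18/s2 L1-HIT; vc=[27,14,19]
#11 0x1bc→b27/s3 VC-HIT; vc=[23,14,19]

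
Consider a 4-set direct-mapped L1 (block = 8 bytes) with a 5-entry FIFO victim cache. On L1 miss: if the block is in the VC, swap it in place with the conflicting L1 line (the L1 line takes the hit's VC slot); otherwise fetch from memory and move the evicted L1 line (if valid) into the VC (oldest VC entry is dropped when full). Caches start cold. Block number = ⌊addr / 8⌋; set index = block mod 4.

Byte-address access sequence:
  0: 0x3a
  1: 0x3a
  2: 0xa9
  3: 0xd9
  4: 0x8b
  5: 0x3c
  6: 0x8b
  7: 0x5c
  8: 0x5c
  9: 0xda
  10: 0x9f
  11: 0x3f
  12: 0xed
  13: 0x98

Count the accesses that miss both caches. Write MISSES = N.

MISSES = 7

0: 0x3a (blk 7, set 3) → MISS  vc=[]
1: 0x3a (blk 7, set 3) → L1-HIT  vc=[]
2: 0xa9 (blk 21, set 1) → MISS  vc=[]
3: 0xd9 (blk 27, set 3) → MISS  vc=[7]
4: 0x8b (blk 17, set 1) → MISS  vc=[7, 21]
5: 0x3c (blk 7, set 3) → VC-HIT  vc=[27, 21]
6: 0x8b (blk 17, set 1) → L1-HIT  vc=[27, 21]
7: 0x5c (blk 11, set 3) → MISS  vc=[27, 21, 7]
8: 0x5c (blk 11, set 3) → L1-HIT  vc=[27, 21, 7]
9: 0xda (blk 27, set 3) → VC-HIT  vc=[11, 21, 7]
10: 0x9f (blk 19, set 3) → MISS  vc=[11, 21, 7, 27]
11: 0x3f (blk 7, set 3) → VC-HIT  vc=[11, 21, 19, 27]
12: 0xed (blk 29, set 1) → MISS  vc=[11, 21, 19, 27, 17]
13: 0x98 (blk 19, set 3) → VC-HIT  vc=[11, 21, 7, 27, 17]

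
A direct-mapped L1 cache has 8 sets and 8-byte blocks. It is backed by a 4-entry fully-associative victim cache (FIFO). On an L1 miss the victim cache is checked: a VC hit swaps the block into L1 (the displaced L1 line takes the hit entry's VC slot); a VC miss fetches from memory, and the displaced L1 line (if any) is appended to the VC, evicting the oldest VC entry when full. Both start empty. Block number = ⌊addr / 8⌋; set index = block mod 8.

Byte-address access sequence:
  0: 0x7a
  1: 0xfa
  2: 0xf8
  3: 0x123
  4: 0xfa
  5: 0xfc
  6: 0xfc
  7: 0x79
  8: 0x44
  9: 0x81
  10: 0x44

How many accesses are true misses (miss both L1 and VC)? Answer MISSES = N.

0: 0x7a (blk 15, set 7) → MISS  vc=[]
1: 0xfa (blk 31, set 7) → MISS  vc=[15]
2: 0xf8 (blk 31, set 7) → L1-HIT  vc=[15]
3: 0x123 (blk 36, set 4) → MISS  vc=[15]
4: 0xfa (blk 31, set 7) → L1-HIT  vc=[15]
5: 0xfc (blk 31, set 7) → L1-HIT  vc=[15]
6: 0xfc (blk 31, set 7) → L1-HIT  vc=[15]
7: 0x79 (blk 15, set 7) → VC-HIT  vc=[31]
8: 0x44 (blk 8, set 0) → MISS  vc=[31]
9: 0x81 (blk 16, set 0) → MISS  vc=[31, 8]
10: 0x44 (blk 8, set 0) → VC-HIT  vc=[31, 16]

MISSES = 5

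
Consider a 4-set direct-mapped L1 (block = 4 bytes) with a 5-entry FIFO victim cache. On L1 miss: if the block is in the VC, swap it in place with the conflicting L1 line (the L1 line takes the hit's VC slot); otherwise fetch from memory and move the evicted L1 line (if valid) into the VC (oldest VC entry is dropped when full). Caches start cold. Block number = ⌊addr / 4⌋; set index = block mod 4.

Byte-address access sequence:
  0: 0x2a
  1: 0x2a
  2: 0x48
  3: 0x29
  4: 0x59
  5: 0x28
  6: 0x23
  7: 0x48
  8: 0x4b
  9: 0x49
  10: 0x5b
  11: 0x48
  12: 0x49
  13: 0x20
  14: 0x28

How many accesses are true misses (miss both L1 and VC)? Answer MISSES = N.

0: 0x2a (blk 10, set 2) → MISS  vc=[]
1: 0x2a (blk 10, set 2) → L1-HIT  vc=[]
2: 0x48 (blk 18, set 2) → MISS  vc=[10]
3: 0x29 (blk 10, set 2) → VC-HIT  vc=[18]
4: 0x59 (blk 22, set 2) → MISS  vc=[18, 10]
5: 0x28 (blk 10, set 2) → VC-HIT  vc=[18, 22]
6: 0x23 (blk 8, set 0) → MISS  vc=[18, 22]
7: 0x48 (blk 18, set 2) → VC-HIT  vc=[10, 22]
8: 0x4b (blk 18, set 2) → L1-HIT  vc=[10, 22]
9: 0x49 (blk 18, set 2) → L1-HIT  vc=[10, 22]
10: 0x5b (blk 22, set 2) → VC-HIT  vc=[10, 18]
11: 0x48 (blk 18, set 2) → VC-HIT  vc=[10, 22]
12: 0x49 (blk 18, set 2) → L1-HIT  vc=[10, 22]
13: 0x20 (blk 8, set 0) → L1-HIT  vc=[10, 22]
14: 0x28 (blk 10, set 2) → VC-HIT  vc=[18, 22]

MISSES = 4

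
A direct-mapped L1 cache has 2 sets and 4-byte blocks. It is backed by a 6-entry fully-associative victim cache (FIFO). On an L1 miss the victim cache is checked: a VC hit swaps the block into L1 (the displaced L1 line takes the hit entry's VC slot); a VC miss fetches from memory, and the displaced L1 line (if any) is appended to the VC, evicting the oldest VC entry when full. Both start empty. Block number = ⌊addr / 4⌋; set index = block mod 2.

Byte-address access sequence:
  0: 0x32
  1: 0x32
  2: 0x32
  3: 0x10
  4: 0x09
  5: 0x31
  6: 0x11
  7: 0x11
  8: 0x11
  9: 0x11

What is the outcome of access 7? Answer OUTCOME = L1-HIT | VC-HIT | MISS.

OUTCOME = L1-HIT

#0 0x32→b12/s0 MISS; vc=[]
#1 0x32→b12/s0 L1-HIT; vc=[]
#2 0x32→b12/s0 L1-HIT; vc=[]
#3 0x10→b4/s0 MISS; vc=[12]
#4 0x9→b2/s0 MISS; vc=[12,4]
#5 0x31→b12/s0 VC-HIT; vc=[2,4]
#6 0x11→b4/s0 VC-HIT; vc=[2,12]
#7 0x11→b4/s0 L1-HIT; vc=[2,12]
#8 0x11→b4/s0 L1-HIT; vc=[2,12]
#9 0x11→b4/s0 L1-HIT; vc=[2,12]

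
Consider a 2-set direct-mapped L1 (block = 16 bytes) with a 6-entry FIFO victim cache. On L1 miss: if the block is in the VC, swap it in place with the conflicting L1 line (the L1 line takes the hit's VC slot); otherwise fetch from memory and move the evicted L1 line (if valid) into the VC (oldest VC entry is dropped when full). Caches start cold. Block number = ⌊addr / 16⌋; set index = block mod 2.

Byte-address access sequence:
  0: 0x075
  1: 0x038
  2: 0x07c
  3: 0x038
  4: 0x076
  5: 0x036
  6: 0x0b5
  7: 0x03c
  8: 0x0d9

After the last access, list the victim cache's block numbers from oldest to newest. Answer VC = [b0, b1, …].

VC = [7, 11, 3]

0: 0x75 (blk 7, set 1) → MISS  vc=[]
1: 0x38 (blk 3, set 1) → MISS  vc=[7]
2: 0x7c (blk 7, set 1) → VC-HIT  vc=[3]
3: 0x38 (blk 3, set 1) → VC-HIT  vc=[7]
4: 0x76 (blk 7, set 1) → VC-HIT  vc=[3]
5: 0x36 (blk 3, set 1) → VC-HIT  vc=[7]
6: 0xb5 (blk 11, set 1) → MISS  vc=[7, 3]
7: 0x3c (blk 3, set 1) → VC-HIT  vc=[7, 11]
8: 0xd9 (blk 13, set 1) → MISS  vc=[7, 11, 3]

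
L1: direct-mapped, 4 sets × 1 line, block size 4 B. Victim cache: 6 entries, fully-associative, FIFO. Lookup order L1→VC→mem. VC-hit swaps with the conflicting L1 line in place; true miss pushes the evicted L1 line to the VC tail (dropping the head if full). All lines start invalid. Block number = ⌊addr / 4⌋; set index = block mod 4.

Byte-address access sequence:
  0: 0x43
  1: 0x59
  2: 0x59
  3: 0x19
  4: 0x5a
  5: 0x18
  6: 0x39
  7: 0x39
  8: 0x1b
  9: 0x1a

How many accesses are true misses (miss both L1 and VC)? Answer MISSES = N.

MISSES = 4

#0 0x43→b16/s0 MISS; vc=[]
#1 0x59→b22/s2 MISS; vc=[]
#2 0x59→b22/s2 L1-HIT; vc=[]
#3 0x19→b6/s2 MISS; vc=[22]
#4 0x5a→b22/s2 VC-HIT; vc=[6]
#5 0x18→b6/s2 VC-HIT; vc=[22]
#6 0x39→b14/s2 MISS; vc=[22,6]
#7 0x39→b14/s2 L1-HIT; vc=[22,6]
#8 0x1b→b6/s2 VC-HIT; vc=[22,14]
#9 0x1a→b6/s2 L1-HIT; vc=[22,14]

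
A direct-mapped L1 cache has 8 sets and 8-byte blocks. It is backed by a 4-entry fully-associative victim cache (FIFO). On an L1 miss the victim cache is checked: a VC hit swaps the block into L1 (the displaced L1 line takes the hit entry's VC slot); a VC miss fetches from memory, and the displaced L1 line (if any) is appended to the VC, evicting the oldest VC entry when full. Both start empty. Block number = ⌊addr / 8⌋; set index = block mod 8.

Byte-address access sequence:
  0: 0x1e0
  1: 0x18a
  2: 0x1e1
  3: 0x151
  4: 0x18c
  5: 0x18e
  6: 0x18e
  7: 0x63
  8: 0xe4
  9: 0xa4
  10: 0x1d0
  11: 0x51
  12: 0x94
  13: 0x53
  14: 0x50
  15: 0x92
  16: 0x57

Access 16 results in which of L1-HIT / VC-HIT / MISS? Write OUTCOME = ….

#0 0x1e0→b60/s4 MISS; vc=[]
#1 0x18a→b49/s1 MISS; vc=[]
#2 0x1e1→b60/s4 L1-HIT; vc=[]
#3 0x151→b42/s2 MISS; vc=[]
#4 0x18c→b49/s1 L1-HIT; vc=[]
#5 0x18e→b49/s1 L1-HIT; vc=[]
#6 0x18e→b49/s1 L1-HIT; vc=[]
#7 0x63→b12/s4 MISS; vc=[60]
#8 0xe4→b28/s4 MISS; vc=[60,12]
#9 0xa4→b20/s4 MISS; vc=[60,12,28]
#10 0x1d0→b58/s2 MISS; vc=[60,12,28,42]
#11 0x51→b10/s2 MISS; vc=[12,28,42,58]
#12 0x94→b18/s2 MISS; vc=[28,42,58,10]
#13 0x53→b10/s2 VC-HIT; vc=[28,42,58,18]
#14 0x50→b10/s2 L1-HIT; vc=[28,42,58,18]
#15 0x92→b18/s2 VC-HIT; vc=[28,42,58,10]
#16 0x57→b10/s2 VC-HIT; vc=[28,42,58,18]

OUTCOME = VC-HIT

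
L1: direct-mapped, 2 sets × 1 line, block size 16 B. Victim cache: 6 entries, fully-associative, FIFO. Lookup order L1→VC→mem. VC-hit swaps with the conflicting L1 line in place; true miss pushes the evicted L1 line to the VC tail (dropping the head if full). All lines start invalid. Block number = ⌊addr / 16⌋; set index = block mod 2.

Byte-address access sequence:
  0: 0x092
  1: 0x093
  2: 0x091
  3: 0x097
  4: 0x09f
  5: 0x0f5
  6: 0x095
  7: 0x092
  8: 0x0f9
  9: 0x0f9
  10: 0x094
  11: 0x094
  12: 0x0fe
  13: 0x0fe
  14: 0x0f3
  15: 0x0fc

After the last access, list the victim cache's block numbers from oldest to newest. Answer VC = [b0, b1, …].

0: 0x92 (blk 9, set 1) → MISS  vc=[]
1: 0x93 (blk 9, set 1) → L1-HIT  vc=[]
2: 0x91 (blk 9, set 1) → L1-HIT  vc=[]
3: 0x97 (blk 9, set 1) → L1-HIT  vc=[]
4: 0x9f (blk 9, set 1) → L1-HIT  vc=[]
5: 0xf5 (blk 15, set 1) → MISS  vc=[9]
6: 0x95 (blk 9, set 1) → VC-HIT  vc=[15]
7: 0x92 (blk 9, set 1) → L1-HIT  vc=[15]
8: 0xf9 (blk 15, set 1) → VC-HIT  vc=[9]
9: 0xf9 (blk 15, set 1) → L1-HIT  vc=[9]
10: 0x94 (blk 9, set 1) → VC-HIT  vc=[15]
11: 0x94 (blk 9, set 1) → L1-HIT  vc=[15]
12: 0xfe (blk 15, set 1) → VC-HIT  vc=[9]
13: 0xfe (blk 15, set 1) → L1-HIT  vc=[9]
14: 0xf3 (blk 15, set 1) → L1-HIT  vc=[9]
15: 0xfc (blk 15, set 1) → L1-HIT  vc=[9]

VC = [9]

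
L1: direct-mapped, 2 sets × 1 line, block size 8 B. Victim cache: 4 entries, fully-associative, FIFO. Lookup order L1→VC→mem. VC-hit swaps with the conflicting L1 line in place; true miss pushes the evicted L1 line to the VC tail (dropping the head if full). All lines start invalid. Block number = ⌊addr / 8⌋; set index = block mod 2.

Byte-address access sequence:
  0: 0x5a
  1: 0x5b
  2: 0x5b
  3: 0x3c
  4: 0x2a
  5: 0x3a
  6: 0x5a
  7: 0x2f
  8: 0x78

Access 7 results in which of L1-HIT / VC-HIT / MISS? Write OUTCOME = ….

OUTCOME = VC-HIT

#0 0x5a→b11/s1 MISS; vc=[]
#1 0x5b→b11/s1 L1-HIT; vc=[]
#2 0x5b→b11/s1 L1-HIT; vc=[]
#3 0x3c→b7/s1 MISS; vc=[11]
#4 0x2a→b5/s1 MISS; vc=[11,7]
#5 0x3a→b7/s1 VC-HIT; vc=[11,5]
#6 0x5a→b11/s1 VC-HIT; vc=[7,5]
#7 0x2f→b5/s1 VC-HIT; vc=[7,11]
#8 0x78→b15/s1 MISS; vc=[7,11,5]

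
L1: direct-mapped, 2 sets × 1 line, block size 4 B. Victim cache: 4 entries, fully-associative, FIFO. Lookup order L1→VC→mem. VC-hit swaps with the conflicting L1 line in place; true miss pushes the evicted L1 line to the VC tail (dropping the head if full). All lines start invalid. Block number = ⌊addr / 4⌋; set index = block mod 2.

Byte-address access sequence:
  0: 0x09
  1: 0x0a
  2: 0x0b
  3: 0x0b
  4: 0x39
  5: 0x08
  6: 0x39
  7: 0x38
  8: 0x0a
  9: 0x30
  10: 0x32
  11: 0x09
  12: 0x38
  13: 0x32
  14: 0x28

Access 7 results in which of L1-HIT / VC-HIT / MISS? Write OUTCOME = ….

0: 0x9 (blk 2, set 0) → MISS  vc=[]
1: 0xa (blk 2, set 0) → L1-HIT  vc=[]
2: 0xb (blk 2, set 0) → L1-HIT  vc=[]
3: 0xb (blk 2, set 0) → L1-HIT  vc=[]
4: 0x39 (blk 14, set 0) → MISS  vc=[2]
5: 0x8 (blk 2, set 0) → VC-HIT  vc=[14]
6: 0x39 (blk 14, set 0) → VC-HIT  vc=[2]
7: 0x38 (blk 14, set 0) → L1-HIT  vc=[2]
8: 0xa (blk 2, set 0) → VC-HIT  vc=[14]
9: 0x30 (blk 12, set 0) → MISS  vc=[14, 2]
10: 0x32 (blk 12, set 0) → L1-HIT  vc=[14, 2]
11: 0x9 (blk 2, set 0) → VC-HIT  vc=[14, 12]
12: 0x38 (blk 14, set 0) → VC-HIT  vc=[2, 12]
13: 0x32 (blk 12, set 0) → VC-HIT  vc=[2, 14]
14: 0x28 (blk 10, set 0) → MISS  vc=[2, 14, 12]

OUTCOME = L1-HIT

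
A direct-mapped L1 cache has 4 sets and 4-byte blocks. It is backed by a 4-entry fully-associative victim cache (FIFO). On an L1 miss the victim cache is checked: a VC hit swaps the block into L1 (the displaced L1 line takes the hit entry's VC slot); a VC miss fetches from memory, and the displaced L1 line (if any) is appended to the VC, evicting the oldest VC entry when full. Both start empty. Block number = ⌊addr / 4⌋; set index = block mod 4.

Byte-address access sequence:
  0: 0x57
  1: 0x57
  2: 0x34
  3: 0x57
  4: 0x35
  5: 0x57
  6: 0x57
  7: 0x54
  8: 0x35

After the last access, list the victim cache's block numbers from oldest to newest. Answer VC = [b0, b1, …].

#0 0x57→b21/s1 MISS; vc=[]
#1 0x57→b21/s1 L1-HIT; vc=[]
#2 0x34→b13/s1 MISS; vc=[21]
#3 0x57→b21/s1 VC-HIT; vc=[13]
#4 0x35→b13/s1 VC-HIT; vc=[21]
#5 0x57→b21/s1 VC-HIT; vc=[13]
#6 0x57→b21/s1 L1-HIT; vc=[13]
#7 0x54→b21/s1 L1-HIT; vc=[13]
#8 0x35→b13/s1 VC-HIT; vc=[21]

VC = [21]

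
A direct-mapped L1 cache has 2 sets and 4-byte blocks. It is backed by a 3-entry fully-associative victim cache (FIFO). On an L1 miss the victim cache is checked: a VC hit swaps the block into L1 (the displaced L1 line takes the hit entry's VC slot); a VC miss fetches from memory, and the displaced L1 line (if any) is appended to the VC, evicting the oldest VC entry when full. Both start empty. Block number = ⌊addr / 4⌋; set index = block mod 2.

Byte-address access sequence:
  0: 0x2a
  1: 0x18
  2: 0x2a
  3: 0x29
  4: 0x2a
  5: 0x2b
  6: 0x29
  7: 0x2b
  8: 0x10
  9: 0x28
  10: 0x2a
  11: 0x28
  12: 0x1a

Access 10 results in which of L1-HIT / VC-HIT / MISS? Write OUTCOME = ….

OUTCOME = L1-HIT

#0 0x2a→b10/s0 MISS; vc=[]
#1 0x18→b6/s0 MISS; vc=[10]
#2 0x2a→b10/s0 VC-HIT; vc=[6]
#3 0x29→b10/s0 L1-HIT; vc=[6]
#4 0x2a→b10/s0 L1-HIT; vc=[6]
#5 0x2b→b10/s0 L1-HIT; vc=[6]
#6 0x29→b10/s0 L1-HIT; vc=[6]
#7 0x2b→b10/s0 L1-HIT; vc=[6]
#8 0x10→b4/s0 MISS; vc=[6,10]
#9 0x28→b10/s0 VC-HIT; vc=[6,4]
#10 0x2a→b10/s0 L1-HIT; vc=[6,4]
#11 0x28→b10/s0 L1-HIT; vc=[6,4]
#12 0x1a→b6/s0 VC-HIT; vc=[10,4]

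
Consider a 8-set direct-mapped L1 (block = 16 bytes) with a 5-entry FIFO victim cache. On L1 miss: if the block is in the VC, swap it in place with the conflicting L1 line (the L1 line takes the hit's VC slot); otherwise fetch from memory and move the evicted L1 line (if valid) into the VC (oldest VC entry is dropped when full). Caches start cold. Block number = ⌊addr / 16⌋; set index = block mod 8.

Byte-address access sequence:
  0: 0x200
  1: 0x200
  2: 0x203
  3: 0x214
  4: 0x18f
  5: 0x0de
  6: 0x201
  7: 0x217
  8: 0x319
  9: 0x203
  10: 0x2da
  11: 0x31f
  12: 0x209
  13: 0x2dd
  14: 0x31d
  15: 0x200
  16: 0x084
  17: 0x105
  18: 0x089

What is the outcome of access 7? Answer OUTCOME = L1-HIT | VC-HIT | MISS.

OUTCOME = L1-HIT

  [0] addr=0x200 blk=32 s=0: MISS | VC []
  [1] addr=0x200 blk=32 s=0: L1-HIT | VC []
  [2] addr=0x203 blk=32 s=0: L1-HIT | VC []
  [3] addr=0x214 blk=33 s=1: MISS | VC []
  [4] addr=0x18f blk=24 s=0: MISS | VC [32]
  [5] addr=0xde blk=13 s=5: MISS | VC [32]
  [6] addr=0x201 blk=32 s=0: VC-HIT | VC [24]
  [7] addr=0x217 blk=33 s=1: L1-HIT | VC [24]
  [8] addr=0x319 blk=49 s=1: MISS | VC [24, 33]
  [9] addr=0x203 blk=32 s=0: L1-HIT | VC [24, 33]
  [10] addr=0x2da blk=45 s=5: MISS | VC [24, 33, 13]
  [11] addr=0x31f blk=49 s=1: L1-HIT | VC [24, 33, 13]
  [12] addr=0x209 blk=32 s=0: L1-HIT | VC [24, 33, 13]
  [13] addr=0x2dd blk=45 s=5: L1-HIT | VC [24, 33, 13]
  [14] addr=0x31d blk=49 s=1: L1-HIT | VC [24, 33, 13]
  [15] addr=0x200 blk=32 s=0: L1-HIT | VC [24, 33, 13]
  [16] addr=0x84 blk=8 s=0: MISS | VC [24, 33, 13, 32]
  [17] addr=0x105 blk=16 s=0: MISS | VC [24, 33, 13, 32, 8]
  [18] addr=0x89 blk=8 s=0: VC-HIT | VC [24, 33, 13, 32, 16]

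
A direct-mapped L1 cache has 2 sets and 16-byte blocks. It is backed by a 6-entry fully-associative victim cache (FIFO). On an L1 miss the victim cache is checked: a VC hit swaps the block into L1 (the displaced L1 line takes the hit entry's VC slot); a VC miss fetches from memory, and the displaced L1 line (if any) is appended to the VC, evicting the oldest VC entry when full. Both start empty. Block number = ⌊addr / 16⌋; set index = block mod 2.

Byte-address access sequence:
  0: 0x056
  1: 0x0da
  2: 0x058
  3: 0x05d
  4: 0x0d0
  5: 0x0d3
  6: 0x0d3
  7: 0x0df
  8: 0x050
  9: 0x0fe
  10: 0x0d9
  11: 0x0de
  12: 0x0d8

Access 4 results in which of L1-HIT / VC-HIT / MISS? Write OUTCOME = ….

  [0] addr=0x56 blk=5 s=1: MISS | VC []
  [1] addr=0xda blk=13 s=1: MISS | VC [5]
  [2] addr=0x58 blk=5 s=1: VC-HIT | VC [13]
  [3] addr=0x5d blk=5 s=1: L1-HIT | VC [13]
  [4] addr=0xd0 blk=13 s=1: VC-HIT | VC [5]
  [5] addr=0xd3 blk=13 s=1: L1-HIT | VC [5]
  [6] addr=0xd3 blk=13 s=1: L1-HIT | VC [5]
  [7] addr=0xdf blk=13 s=1: L1-HIT | VC [5]
  [8] addr=0x50 blk=5 s=1: VC-HIT | VC [13]
  [9] addr=0xfe blk=15 s=1: MISS | VC [13, 5]
  [10] addr=0xd9 blk=13 s=1: VC-HIT | VC [15, 5]
  [11] addr=0xde blk=13 s=1: L1-HIT | VC [15, 5]
  [12] addr=0xd8 blk=13 s=1: L1-HIT | VC [15, 5]

OUTCOME = VC-HIT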